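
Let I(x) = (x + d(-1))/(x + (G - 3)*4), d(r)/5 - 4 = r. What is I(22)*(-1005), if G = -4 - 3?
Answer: 12395/6 ≈ 2065.8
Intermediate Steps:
G = -7
d(r) = 20 + 5*r
I(x) = (15 + x)/(-40 + x) (I(x) = (x + (20 + 5*(-1)))/(x + (-7 - 3)*4) = (x + (20 - 5))/(x - 10*4) = (x + 15)/(x - 40) = (15 + x)/(-40 + x))
I(22)*(-1005) = ((15 + 22)/(-40 + 22))*(-1005) = (37/(-18))*(-1005) = -1/18*37*(-1005) = -37/18*(-1005) = 12395/6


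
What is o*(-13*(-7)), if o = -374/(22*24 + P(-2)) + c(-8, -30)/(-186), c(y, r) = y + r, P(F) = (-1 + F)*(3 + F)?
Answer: -107497/2325 ≈ -46.235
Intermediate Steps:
c(y, r) = r + y
o = -8269/16275 (o = -374/(22*24 + (-3 + (-2)² + 2*(-2))) + (-30 - 8)/(-186) = -374/(528 + (-3 + 4 - 4)) - 38*(-1/186) = -374/(528 - 3) + 19/93 = -374/525 + 19/93 = -8269/16275 ≈ -0.50808)
o*(-13*(-7)) = -(-107497)*(-7)/16275 = -8269/16275*91 = -107497/2325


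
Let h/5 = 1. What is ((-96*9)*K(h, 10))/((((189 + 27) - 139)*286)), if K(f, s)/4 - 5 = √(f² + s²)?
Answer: -8640/11011 - 8640*√5/11011 ≈ -2.5392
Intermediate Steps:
h = 5 (h = 5*1 = 5)
K(f, s) = 20 + 4*√(f² + s²)
((-96*9)*K(h, 10))/((((189 + 27) - 139)*286)) = ((-96*9)*(20 + 4*√(5² + 10²)))/((((189 + 27) - 139)*286)) = (-864*(20 + 4*√(25 + 100)))/(((216 - 139)*286)) = (-864*(20 + 4*√125))/((77*286)) = -864*(20 + 4*(5*√5))/22022 = -864*(20 + 20*√5)*(1/22022) = (-17280 - 17280*√5)*(1/22022) = -8640/11011 - 8640*√5/11011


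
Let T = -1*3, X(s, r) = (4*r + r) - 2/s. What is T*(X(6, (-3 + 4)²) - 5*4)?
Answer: 46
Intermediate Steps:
X(s, r) = -2/s + 5*r (X(s, r) = 5*r - 2/s = -2/s + 5*r)
T = -3
T*(X(6, (-3 + 4)²) - 5*4) = -3*((-2/6 + 5*(-3 + 4)²) - 5*4) = -3*((-2*⅙ + 5*1²) - 20) = -3*((-⅓ + 5*1) - 20) = -3*((-⅓ + 5) - 20) = -3*(14/3 - 20) = -3*(-46/3) = 46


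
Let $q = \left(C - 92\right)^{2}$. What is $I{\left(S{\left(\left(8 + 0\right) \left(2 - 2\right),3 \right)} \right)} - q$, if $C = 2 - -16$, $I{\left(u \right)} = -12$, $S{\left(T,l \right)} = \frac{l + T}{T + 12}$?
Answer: $-5488$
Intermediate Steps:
$S{\left(T,l \right)} = \frac{T + l}{12 + T}$
$C = 18$ ($C = 2 + 16 = 18$)
$q = 5476$ ($q = \left(18 - 92\right)^{2} = \left(-74\right)^{2} = 5476$)
$I{\left(S{\left(\left(8 + 0\right) \left(2 - 2\right),3 \right)} \right)} - q = -12 - 5476 = -5488$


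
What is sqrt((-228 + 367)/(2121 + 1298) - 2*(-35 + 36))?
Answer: I*sqrt(22903881)/3419 ≈ 1.3998*I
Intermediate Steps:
sqrt((-228 + 367)/(2121 + 1298) - 2*(-35 + 36)) = sqrt(139/3419 - 2*1) = sqrt(139*(1/3419) - 2) = sqrt(139/3419 - 2) = sqrt(-6699/3419) = I*sqrt(22903881)/3419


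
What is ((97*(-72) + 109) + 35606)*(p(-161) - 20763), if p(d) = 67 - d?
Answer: -589991085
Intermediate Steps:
((97*(-72) + 109) + 35606)*(p(-161) - 20763) = ((97*(-72) + 109) + 35606)*((67 - 1*(-161)) - 20763) = ((-6984 + 109) + 35606)*((67 + 161) - 20763) = (-6875 + 35606)*(228 - 20763) = 28731*(-20535) = -589991085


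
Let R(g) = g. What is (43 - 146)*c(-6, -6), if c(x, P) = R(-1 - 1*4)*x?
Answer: -3090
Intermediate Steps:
c(x, P) = -5*x (c(x, P) = (-1 - 1*4)*x = (-1 - 4)*x = -5*x)
(43 - 146)*c(-6, -6) = (43 - 146)*(-5*(-6)) = -103*30 = -3090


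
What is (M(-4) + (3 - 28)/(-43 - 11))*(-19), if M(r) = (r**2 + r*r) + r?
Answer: -29203/54 ≈ -540.80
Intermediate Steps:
M(r) = r + 2*r**2 (M(r) = (r**2 + r**2) + r = 2*r**2 + r = r + 2*r**2)
(M(-4) + (3 - 28)/(-43 - 11))*(-19) = (-4*(1 + 2*(-4)) + (3 - 28)/(-43 - 11))*(-19) = (-4*(1 - 8) - 25/(-54))*(-19) = (-4*(-7) - 25*(-1/54))*(-19) = (28 + 25/54)*(-19) = (1537/54)*(-19) = -29203/54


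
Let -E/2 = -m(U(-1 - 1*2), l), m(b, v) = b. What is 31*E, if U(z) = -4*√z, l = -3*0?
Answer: -248*I*√3 ≈ -429.55*I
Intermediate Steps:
l = 0
E = -8*I*√3 (E = -(-2)*(-4*√(-1 - 1*2)) = -(-2)*(-4*√(-1 - 2)) = -(-2)*(-4*I*√3) = -8*I*√3 ≈ -13.856*I)
31*E = 31*(-8*I*√3) = -248*I*√3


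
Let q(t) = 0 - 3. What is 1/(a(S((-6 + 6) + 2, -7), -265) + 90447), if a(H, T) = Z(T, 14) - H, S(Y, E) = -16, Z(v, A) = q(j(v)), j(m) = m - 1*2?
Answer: 1/90460 ≈ 1.1055e-5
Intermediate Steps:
j(m) = -2 + m (j(m) = m - 2 = -2 + m)
q(t) = -3
Z(v, A) = -3
a(H, T) = -3 - H
1/(a(S((-6 + 6) + 2, -7), -265) + 90447) = 1/((-3 - 1*(-16)) + 90447) = 1/((-3 + 16) + 90447) = 1/(13 + 90447) = 1/90460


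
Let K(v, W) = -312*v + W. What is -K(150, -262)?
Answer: 47062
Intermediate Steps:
K(v, W) = W - 312*v
-K(150, -262) = -(-262 - 312*150) = -(-262 - 46800) = -1*(-47062) = 47062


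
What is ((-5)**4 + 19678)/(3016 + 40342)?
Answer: 20303/43358 ≈ 0.46826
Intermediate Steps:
((-5)**4 + 19678)/(3016 + 40342) = (625 + 19678)/43358 = 20303*(1/43358) = 20303/43358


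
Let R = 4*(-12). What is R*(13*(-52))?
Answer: 32448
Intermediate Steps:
R = -48
R*(13*(-52)) = -624*(-52) = -48*(-676) = 32448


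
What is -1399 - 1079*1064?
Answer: -1149455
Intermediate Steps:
-1399 - 1079*1064 = -1399 - 1148056 = -1149455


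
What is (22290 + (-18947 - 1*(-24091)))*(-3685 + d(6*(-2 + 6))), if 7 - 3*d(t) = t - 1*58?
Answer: -302158076/3 ≈ -1.0072e+8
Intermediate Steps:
d(t) = 65/3 - t/3 (d(t) = 7/3 - (t - 1*58)/3 = 7/3 - (t - 58)/3 = 7/3 - (-58 + t)/3 = 7/3 + (58/3 - t/3) = 65/3 - t/3)
(22290 + (-18947 - 1*(-24091)))*(-3685 + d(6*(-2 + 6))) = (22290 + (-18947 - 1*(-24091)))*(-3685 + (65/3 - 2*(-2 + 6))) = (22290 + (-18947 + 24091))*(-3685 + (65/3 - 2*4)) = (22290 + 5144)*(-3685 + (65/3 - ⅓*24)) = 27434*(-3685 + (65/3 - 8)) = 27434*(-3685 + 41/3) = 27434*(-11014/3) = -302158076/3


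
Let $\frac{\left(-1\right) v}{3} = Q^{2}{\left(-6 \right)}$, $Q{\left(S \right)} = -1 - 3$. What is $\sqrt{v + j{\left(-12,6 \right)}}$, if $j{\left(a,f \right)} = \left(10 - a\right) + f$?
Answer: $2 i \sqrt{5} \approx 4.4721 i$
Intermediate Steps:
$Q{\left(S \right)} = -4$
$v = -48$ ($v = - 3 \left(-4\right)^{2} = \left(-3\right) 16 = -48$)
$j{\left(a,f \right)} = 10 + f - a$
$\sqrt{v + j{\left(-12,6 \right)}} = \sqrt{-48 + \left(10 + 6 - -12\right)} = \sqrt{-48 + \left(10 + 6 + 12\right)} = \sqrt{-48 + 28} = \sqrt{-20} = 2 i \sqrt{5}$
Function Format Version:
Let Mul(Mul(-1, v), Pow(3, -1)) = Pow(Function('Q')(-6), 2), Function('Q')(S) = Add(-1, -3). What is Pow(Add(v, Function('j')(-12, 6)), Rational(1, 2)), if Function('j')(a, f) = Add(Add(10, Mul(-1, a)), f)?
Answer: Mul(2, I, Pow(5, Rational(1, 2))) ≈ Mul(4.4721, I)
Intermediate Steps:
Function('Q')(S) = -4
v = -48 (v = Mul(-3, Pow(-4, 2)) = Mul(-3, 16) = -48)
Function('j')(a, f) = Add(10, f, Mul(-1, a))
Pow(Add(v, Function('j')(-12, 6)), Rational(1, 2)) = Pow(Add(-48, Add(10, 6, Mul(-1, -12))), Rational(1, 2)) = Pow(Add(-48, Add(10, 6, 12)), Rational(1, 2)) = Pow(Add(-48, 28), Rational(1, 2)) = Pow(-20, Rational(1, 2)) = Mul(2, I, Pow(5, Rational(1, 2)))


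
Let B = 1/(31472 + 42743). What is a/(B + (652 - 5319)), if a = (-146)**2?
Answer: -395491735/86590351 ≈ -4.5674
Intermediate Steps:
a = 21316
B = 1/74215 ≈ 1.3474e-5
a/(B + (652 - 5319)) = 21316/(1/74215 + (652 - 5319)) = 21316/(1/74215 - 4667) = 21316/(-346361404/74215) = 21316*(-74215/346361404) = -395491735/86590351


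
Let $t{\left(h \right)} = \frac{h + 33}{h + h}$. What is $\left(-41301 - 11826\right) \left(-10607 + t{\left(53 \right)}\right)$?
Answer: $\frac{29864174256}{53} \approx 5.6347 \cdot 10^{8}$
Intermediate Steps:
$t{\left(h \right)} = \frac{33 + h}{2 h}$
$\left(-41301 - 11826\right) \left(-10607 + t{\left(53 \right)}\right) = \left(-41301 - 11826\right) \left(-10607 + \frac{33 + 53}{2 \cdot 53}\right) = - 53127 \left(-10607 + \frac{1}{2} \cdot \frac{1}{53} \cdot 86\right) = - 53127 \left(-10607 + \frac{43}{53}\right) = \left(-53127\right) \left(- \frac{562128}{53}\right) = \frac{29864174256}{53}$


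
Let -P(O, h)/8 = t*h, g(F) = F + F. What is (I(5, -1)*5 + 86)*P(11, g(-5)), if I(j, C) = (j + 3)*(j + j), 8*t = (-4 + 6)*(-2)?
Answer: -19440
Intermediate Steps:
t = -½ (t = ((-4 + 6)*(-2))/8 = (2*(-2))/8 = (⅛)*(-4) = -½ ≈ -0.50000)
I(j, C) = 2*j*(3 + j) (I(j, C) = (3 + j)*(2*j) = 2*j*(3 + j))
g(F) = 2*F
P(O, h) = 4*h (P(O, h) = -(-4)*h = 4*h)
(I(5, -1)*5 + 86)*P(11, g(-5)) = ((2*5*(3 + 5))*5 + 86)*(4*(2*(-5))) = ((2*5*8)*5 + 86)*(4*(-10)) = (80*5 + 86)*(-40) = (400 + 86)*(-40) = 486*(-40) = -19440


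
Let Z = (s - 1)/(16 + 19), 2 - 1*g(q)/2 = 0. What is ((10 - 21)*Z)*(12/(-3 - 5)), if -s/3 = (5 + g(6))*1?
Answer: -66/5 ≈ -13.200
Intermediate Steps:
g(q) = 4 (g(q) = 4 - 2*0 = 4 + 0 = 4)
s = -27 (s = -3*(5 + 4) = -27 ≈ -27.000)
Z = -⅘ (Z = (-27 - 1)/(16 + 19) = -28/35 = -28*1/35 = -⅘ ≈ -0.80000)
((10 - 21)*Z)*(12/(-3 - 5)) = ((10 - 21)*(-⅘))*(12/(-3 - 5)) = (-11*(-⅘))*(12/(-8)) = 44*(12*(-⅛))/5 = (44/5)*(-3/2) = -66/5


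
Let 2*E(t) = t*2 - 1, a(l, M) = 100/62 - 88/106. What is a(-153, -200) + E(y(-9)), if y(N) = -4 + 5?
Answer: 4215/3286 ≈ 1.2827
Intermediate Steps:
a(l, M) = 1286/1643 (a(l, M) = 100*(1/62) - 88*1/106 = 50/31 - 44/53 = 1286/1643)
y(N) = 1
E(t) = -½ + t (E(t) = (t*2 - 1)/2 = (2*t - 1)/2 = (-1 + 2*t)/2 = -½ + t)
a(-153, -200) + E(y(-9)) = 1286/1643 + (-½ + 1) = 1286/1643 + ½ = 4215/3286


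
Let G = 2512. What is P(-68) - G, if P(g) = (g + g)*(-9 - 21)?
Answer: 1568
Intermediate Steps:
P(g) = -60*g (P(g) = (2*g)*(-30) = -60*g)
P(-68) - G = -60*(-68) - 1*2512 = 4080 - 2512 = 1568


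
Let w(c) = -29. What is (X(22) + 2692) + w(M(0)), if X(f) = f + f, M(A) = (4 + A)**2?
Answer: 2707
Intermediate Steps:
X(f) = 2*f
(X(22) + 2692) + w(M(0)) = (2*22 + 2692) - 29 = (44 + 2692) - 29 = 2736 - 29 = 2707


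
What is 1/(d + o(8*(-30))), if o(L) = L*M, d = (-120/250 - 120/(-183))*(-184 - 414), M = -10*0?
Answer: -1525/160264 ≈ -0.0095156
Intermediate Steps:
M = 0
d = -160264/1525 (d = (-120*1/250 - 120*(-1/183))*(-598) = (-12/25 + 40/61)*(-598) = (268/1525)*(-598) = -160264/1525 ≈ -105.09)
o(L) = 0 (o(L) = L*0 = 0)
1/(d + o(8*(-30))) = 1/(-160264/1525 + 0) = 1/(-160264/1525) = -1525/160264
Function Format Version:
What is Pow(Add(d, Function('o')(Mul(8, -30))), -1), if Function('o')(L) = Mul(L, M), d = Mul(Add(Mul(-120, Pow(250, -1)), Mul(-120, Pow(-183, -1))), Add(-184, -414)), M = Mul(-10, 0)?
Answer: Rational(-1525, 160264) ≈ -0.0095156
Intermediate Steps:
M = 0
d = Rational(-160264, 1525) (d = Mul(Add(Mul(-120, Rational(1, 250)), Mul(-120, Rational(-1, 183))), -598) = Mul(Add(Rational(-12, 25), Rational(40, 61)), -598) = Mul(Rational(268, 1525), -598) = Rational(-160264, 1525) ≈ -105.09)
Function('o')(L) = 0 (Function('o')(L) = Mul(L, 0) = 0)
Pow(Add(d, Function('o')(Mul(8, -30))), -1) = Pow(Add(Rational(-160264, 1525), 0), -1) = Pow(Rational(-160264, 1525), -1) = Rational(-1525, 160264)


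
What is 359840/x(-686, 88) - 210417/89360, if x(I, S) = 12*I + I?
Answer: -1308915431/30650480 ≈ -42.705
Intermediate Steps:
x(I, S) = 13*I
359840/x(-686, 88) - 210417/89360 = 359840/((13*(-686))) - 210417/89360 = 359840/(-8918) - 210417*1/89360 = 359840*(-1/8918) - 210417/89360 = -13840/343 - 210417/89360 = -1308915431/30650480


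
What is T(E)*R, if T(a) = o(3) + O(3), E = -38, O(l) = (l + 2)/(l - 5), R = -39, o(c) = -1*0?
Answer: 195/2 ≈ 97.500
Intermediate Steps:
o(c) = 0
O(l) = (2 + l)/(-5 + l)
T(a) = -5/2 (T(a) = 0 + (2 + 3)/(-5 + 3) = 0 + 5/(-2) = 0 - ½*5 = 0 - 5/2 = -5/2)
T(E)*R = -5/2*(-39) = 195/2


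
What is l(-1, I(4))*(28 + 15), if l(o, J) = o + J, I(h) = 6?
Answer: 215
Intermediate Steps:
l(o, J) = J + o
l(-1, I(4))*(28 + 15) = (6 - 1)*(28 + 15) = 5*43 = 215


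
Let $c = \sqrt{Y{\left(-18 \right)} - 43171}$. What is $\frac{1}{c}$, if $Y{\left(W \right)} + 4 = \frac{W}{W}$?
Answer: $- \frac{i \sqrt{43174}}{43174} \approx - 0.0048127 i$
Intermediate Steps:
$Y{\left(W \right)} = -3$ ($Y{\left(W \right)} = -4 + \frac{W}{W} = -4 + 1 = -3$)
$c = i \sqrt{43174}$ ($c = \sqrt{-3 - 43171} = \sqrt{-43174} = i \sqrt{43174} \approx 207.78 i$)
$\frac{1}{c} = \frac{1}{i \sqrt{43174}} = - \frac{i \sqrt{43174}}{43174}$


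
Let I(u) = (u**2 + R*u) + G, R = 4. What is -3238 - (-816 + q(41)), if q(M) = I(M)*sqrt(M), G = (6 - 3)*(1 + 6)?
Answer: -2422 - 1866*sqrt(41) ≈ -14370.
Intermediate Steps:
G = 21 (G = 3*7 = 21)
I(u) = 21 + u**2 + 4*u (I(u) = (u**2 + 4*u) + 21 = 21 + u**2 + 4*u)
q(M) = sqrt(M)*(21 + M**2 + 4*M) (q(M) = (21 + M**2 + 4*M)*sqrt(M) = sqrt(M)*(21 + M**2 + 4*M))
-3238 - (-816 + q(41)) = -3238 - (-816 + sqrt(41)*(21 + 41**2 + 4*41)) = -3238 - (-816 + sqrt(41)*(21 + 1681 + 164)) = -3238 - (-816 + sqrt(41)*1866) = -3238 - (-816 + 1866*sqrt(41)) = -3238 + (816 - 1866*sqrt(41)) = -2422 - 1866*sqrt(41)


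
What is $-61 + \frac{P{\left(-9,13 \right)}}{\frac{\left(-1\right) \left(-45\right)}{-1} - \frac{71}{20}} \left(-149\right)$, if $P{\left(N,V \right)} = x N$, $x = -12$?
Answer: $\frac{262609}{971} \approx 270.45$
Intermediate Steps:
$P{\left(N,V \right)} = - 12 N$
$-61 + \frac{P{\left(-9,13 \right)}}{\frac{\left(-1\right) \left(-45\right)}{-1} - \frac{71}{20}} \left(-149\right) = -61 + \frac{\left(-12\right) \left(-9\right)}{\frac{\left(-1\right) \left(-45\right)}{-1} - \frac{71}{20}} \left(-149\right) = -61 + \frac{108}{45 \left(-1\right) - \frac{71}{20}} \left(-149\right) = -61 + \frac{108}{-45 - \frac{71}{20}} \left(-149\right) = -61 + \frac{108}{- \frac{971}{20}} \left(-149\right) = -61 + 108 \left(- \frac{20}{971}\right) \left(-149\right) = -61 - - \frac{321840}{971} = -61 + \frac{321840}{971} = \frac{262609}{971}$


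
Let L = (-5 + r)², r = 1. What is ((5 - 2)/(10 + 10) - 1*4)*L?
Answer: -308/5 ≈ -61.600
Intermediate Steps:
L = 16 (L = (-5 + 1)² = (-4)² = 16)
((5 - 2)/(10 + 10) - 1*4)*L = ((5 - 2)/(10 + 10) - 1*4)*16 = (3/20 - 4)*16 = -77/20*16 = -308/5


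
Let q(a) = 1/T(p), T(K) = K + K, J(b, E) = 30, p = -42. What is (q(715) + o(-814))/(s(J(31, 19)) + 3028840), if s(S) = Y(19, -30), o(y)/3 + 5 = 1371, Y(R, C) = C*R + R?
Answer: 344231/254376276 ≈ 0.0013532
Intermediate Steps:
Y(R, C) = R + C*R
T(K) = 2*K
o(y) = 4098 (o(y) = -15 + 3*1371 = -15 + 4113 = 4098)
s(S) = -551 (s(S) = 19*(1 - 30) = 19*(-29) = -551)
q(a) = -1/84 (q(a) = 1/(2*(-42)) = 1/(-84) = -1/84)
(q(715) + o(-814))/(s(J(31, 19)) + 3028840) = (-1/84 + 4098)/(-551 + 3028840) = (344231/84)/3028289 = (344231/84)*(1/3028289) = 344231/254376276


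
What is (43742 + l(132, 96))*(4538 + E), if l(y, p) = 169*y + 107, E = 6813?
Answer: 750948107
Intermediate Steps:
l(y, p) = 107 + 169*y
(43742 + l(132, 96))*(4538 + E) = (43742 + (107 + 169*132))*(4538 + 6813) = (43742 + (107 + 22308))*11351 = (43742 + 22415)*11351 = 66157*11351 = 750948107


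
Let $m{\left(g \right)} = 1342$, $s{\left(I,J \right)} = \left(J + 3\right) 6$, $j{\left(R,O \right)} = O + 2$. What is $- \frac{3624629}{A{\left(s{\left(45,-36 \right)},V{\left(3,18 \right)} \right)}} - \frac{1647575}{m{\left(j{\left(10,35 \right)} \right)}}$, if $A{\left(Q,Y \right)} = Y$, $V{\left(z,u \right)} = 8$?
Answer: $- \frac{2438716359}{5368} \approx -4.5431 \cdot 10^{5}$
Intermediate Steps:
$j{\left(R,O \right)} = 2 + O$
$s{\left(I,J \right)} = 18 + 6 J$ ($s{\left(I,J \right)} = \left(3 + J\right) 6 = 18 + 6 J$)
$- \frac{3624629}{A{\left(s{\left(45,-36 \right)},V{\left(3,18 \right)} \right)}} - \frac{1647575}{m{\left(j{\left(10,35 \right)} \right)}} = - \frac{3624629}{8} - \frac{1647575}{1342} = - \frac{2438716359}{5368}$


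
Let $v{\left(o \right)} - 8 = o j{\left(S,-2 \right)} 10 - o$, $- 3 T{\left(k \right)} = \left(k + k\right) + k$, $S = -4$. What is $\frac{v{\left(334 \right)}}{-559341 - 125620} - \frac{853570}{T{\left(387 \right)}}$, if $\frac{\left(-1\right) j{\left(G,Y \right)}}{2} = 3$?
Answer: $\frac{584670042412}{265079907} \approx 2205.6$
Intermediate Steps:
$T{\left(k \right)} = - k$ ($T{\left(k \right)} = - \frac{\left(k + k\right) + k}{3} = - \frac{2 k + k}{3} = - \frac{3 k}{3} = - k$)
$j{\left(G,Y \right)} = -6$ ($j{\left(G,Y \right)} = \left(-2\right) 3 = -6$)
$v{\left(o \right)} = 8 - 61 o$ ($v{\left(o \right)} = 8 + \left(o \left(-6\right) 10 - o\right) = 8 + \left(- 6 o 10 - o\right) = 8 - 61 o$)
$\frac{v{\left(334 \right)}}{-559341 - 125620} - \frac{853570}{T{\left(387 \right)}} = \frac{8 - 20374}{-559341 - 125620} - \frac{853570}{\left(-1\right) 387} = \frac{8 - 20374}{-559341 - 125620} - \frac{853570}{-387} = - \frac{20366}{-684961} - - \frac{853570}{387} = \left(-20366\right) \left(- \frac{1}{684961}\right) + \frac{853570}{387} = \frac{20366}{684961} + \frac{853570}{387} = \frac{584670042412}{265079907}$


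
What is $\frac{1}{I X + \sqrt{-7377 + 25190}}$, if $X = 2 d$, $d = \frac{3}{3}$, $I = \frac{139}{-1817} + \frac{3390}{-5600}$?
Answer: $\frac{352979214280}{4610177444265991} + \frac{258836737600 \sqrt{17813}}{4610177444265991} \approx 0.0075699$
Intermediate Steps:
$I = - \frac{693803}{1017520}$ ($I = 139 \left(- \frac{1}{1817}\right) + 3390 \left(- \frac{1}{5600}\right) = - \frac{139}{1817} - \frac{339}{560} = - \frac{693803}{1017520} \approx -0.68186$)
$d = 1$ ($d = 3 \cdot \frac{1}{3} = 1$)
$X = 2$ ($X = 2 \cdot 1 = 2$)
$\frac{1}{I X + \sqrt{-7377 + 25190}} = \frac{1}{\left(- \frac{693803}{1017520}\right) 2 + \sqrt{-7377 + 25190}} = \frac{1}{- \frac{693803}{508760} + \sqrt{17813}}$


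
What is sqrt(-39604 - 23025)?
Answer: I*sqrt(62629) ≈ 250.26*I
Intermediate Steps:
sqrt(-39604 - 23025) = sqrt(-62629) = I*sqrt(62629)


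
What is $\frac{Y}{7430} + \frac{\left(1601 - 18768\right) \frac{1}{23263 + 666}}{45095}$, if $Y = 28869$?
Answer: $\frac{6230356518557}{1603510286930} \approx 3.8854$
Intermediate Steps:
$\frac{Y}{7430} + \frac{\left(1601 - 18768\right) \frac{1}{23263 + 666}}{45095} = \frac{28869}{7430} + \frac{\left(1601 - 18768\right) \frac{1}{23263 + 666}}{45095} = 28869 \cdot \frac{1}{7430} + - \frac{17167}{23929} \cdot \frac{1}{45095} = \frac{28869}{7430} + \left(-17167\right) \frac{1}{23929} \cdot \frac{1}{45095} = \frac{28869}{7430} - \frac{17167}{1079078255} = \frac{6230356518557}{1603510286930}$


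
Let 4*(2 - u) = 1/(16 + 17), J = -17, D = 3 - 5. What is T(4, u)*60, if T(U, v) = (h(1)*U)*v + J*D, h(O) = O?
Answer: 27700/11 ≈ 2518.2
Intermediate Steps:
D = -2
u = 263/132 (u = 2 - 1/(4*(16 + 17)) = 2 - ¼/33 = 2 - ¼*1/33 = 2 - 1/132 = 263/132 ≈ 1.9924)
T(U, v) = 34 + U*v (T(U, v) = (1*U)*v - 17*(-2) = U*v + 34 = 34 + U*v)
T(4, u)*60 = (34 + 4*(263/132))*60 = (34 + 263/33)*60 = (1385/33)*60 = 27700/11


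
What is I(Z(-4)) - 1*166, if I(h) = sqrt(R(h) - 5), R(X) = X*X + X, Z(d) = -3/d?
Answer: -166 + I*sqrt(59)/4 ≈ -166.0 + 1.9203*I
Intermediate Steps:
R(X) = X + X**2 (R(X) = X**2 + X = X + X**2)
I(h) = sqrt(-5 + h*(1 + h)) (I(h) = sqrt(h*(1 + h) - 5) = sqrt(-5 + h*(1 + h)))
I(Z(-4)) - 1*166 = sqrt(-5 + (-3/(-4))*(1 - 3/(-4))) - 1*166 = sqrt(-5 + (-3*(-1/4))*(1 - 3*(-1/4))) - 166 = sqrt(-5 + 3*(1 + 3/4)/4) - 166 = sqrt(-5 + (3/4)*(7/4)) - 166 = sqrt(-5 + 21/16) - 166 = sqrt(-59/16) - 166 = I*sqrt(59)/4 - 166 = -166 + I*sqrt(59)/4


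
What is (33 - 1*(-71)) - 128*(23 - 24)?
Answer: 232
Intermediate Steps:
(33 - 1*(-71)) - 128*(23 - 24) = (33 + 71) - 128*(-1) = 104 + 128 = 232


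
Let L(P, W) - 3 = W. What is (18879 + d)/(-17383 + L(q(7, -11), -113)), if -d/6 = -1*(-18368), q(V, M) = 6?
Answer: 4349/833 ≈ 5.2209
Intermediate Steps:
d = -110208 (d = -(-6)*(-18368) = -6*18368 = -110208)
L(P, W) = 3 + W
(18879 + d)/(-17383 + L(q(7, -11), -113)) = (18879 - 110208)/(-17383 + (3 - 113)) = -91329/(-17383 - 110) = -91329/(-17493) = -91329*(-1/17493) = 4349/833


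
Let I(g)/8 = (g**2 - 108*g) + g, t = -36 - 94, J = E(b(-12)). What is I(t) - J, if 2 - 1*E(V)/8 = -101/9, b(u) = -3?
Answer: 2217368/9 ≈ 2.4637e+5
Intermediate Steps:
E(V) = 952/9 (E(V) = 16 - (-808)/9 = 16 - 8*(-101/9) = 16 + 808/9 = 952/9)
J = 952/9 ≈ 105.78
t = -130
I(g) = -856*g + 8*g**2 (I(g) = 8*((g**2 - 108*g) + g) = 8*(g**2 - 107*g) = -856*g + 8*g**2)
I(t) - J = 8*(-130)*(-107 - 130) - 1*952/9 = 8*(-130)*(-237) - 952/9 = 246480 - 952/9 = 2217368/9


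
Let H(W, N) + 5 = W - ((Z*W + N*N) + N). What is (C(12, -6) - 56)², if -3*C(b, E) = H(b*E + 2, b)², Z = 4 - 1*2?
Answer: 71385601/9 ≈ 7.9317e+6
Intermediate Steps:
Z = 2 (Z = 4 - 2 = 2)
H(W, N) = -5 - N - W - N² (H(W, N) = -5 + (W - ((2*W + N*N) + N)) = -5 + (W - ((2*W + N²) + N)) = -5 + (W - ((N² + 2*W) + N)) = -5 + (W - (N + N² + 2*W)) = -5 + (W + (-N - N² - 2*W)) = -5 + (-N - W - N²) = -5 - N - W - N²)
C(b, E) = -(-7 - b - b² - E*b)²/3 (C(b, E) = -(-5 - b - (b*E + 2) - b²)²/3 = -(-5 - b - (E*b + 2) - b²)²/3 = -(-5 - b - (2 + E*b) - b²)²/3 = -(-5 - b + (-2 - E*b) - b²)²/3 = -(-7 - b - b² - E*b)²/3)
(C(12, -6) - 56)² = (-(7 + 12 + 12² - 6*12)²/3 - 56)² = (-(7 + 12 + 144 - 72)²/3 - 56)² = (-⅓*91² - 56)² = (-⅓*8281 - 56)² = (-8281/3 - 56)² = (-8449/3)² = 71385601/9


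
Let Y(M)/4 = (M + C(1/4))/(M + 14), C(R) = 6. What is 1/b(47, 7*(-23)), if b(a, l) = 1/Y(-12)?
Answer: -12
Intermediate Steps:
Y(M) = 4*(6 + M)/(14 + M) (Y(M) = 4*((M + 6)/(M + 14)) = 4*((6 + M)/(14 + M)) = 4*(6 + M)/(14 + M))
b(a, l) = -1/12 (b(a, l) = 1/(4*(6 - 12)/(14 - 12)) = 1/(4*(-6)/2) = 1/(4*(½)*(-6)) = 1/(-12) = -1/12)
1/b(47, 7*(-23)) = 1/(-1/12) = -12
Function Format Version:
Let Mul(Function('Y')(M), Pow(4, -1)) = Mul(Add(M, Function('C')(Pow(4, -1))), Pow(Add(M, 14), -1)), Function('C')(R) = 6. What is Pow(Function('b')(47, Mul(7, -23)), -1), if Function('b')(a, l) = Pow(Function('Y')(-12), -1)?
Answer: -12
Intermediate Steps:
Function('Y')(M) = Mul(4, Pow(Add(14, M), -1), Add(6, M)) (Function('Y')(M) = Mul(4, Mul(Add(M, 6), Pow(Add(M, 14), -1))) = Mul(4, Mul(Add(6, M), Pow(Add(14, M), -1))) = Mul(4, Mul(Pow(Add(14, M), -1), Add(6, M))) = Mul(4, Pow(Add(14, M), -1), Add(6, M)))
Function('b')(a, l) = Rational(-1, 12) (Function('b')(a, l) = Pow(Mul(4, Pow(Add(14, -12), -1), Add(6, -12)), -1) = Pow(Mul(4, Pow(2, -1), -6), -1) = Pow(Mul(4, Rational(1, 2), -6), -1) = Pow(-12, -1) = Rational(-1, 12))
Pow(Function('b')(47, Mul(7, -23)), -1) = Pow(Rational(-1, 12), -1) = -12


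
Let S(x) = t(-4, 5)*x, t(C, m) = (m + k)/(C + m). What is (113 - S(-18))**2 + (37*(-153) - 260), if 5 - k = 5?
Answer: 35288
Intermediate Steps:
k = 0 (k = 5 - 1*5 = 5 - 5 = 0)
t(C, m) = m/(C + m) (t(C, m) = (m + 0)/(C + m) = m/(C + m))
S(x) = 5*x (S(x) = (5/(-4 + 5))*x = (5/1)*x = (5*1)*x = 5*x)
(113 - S(-18))**2 + (37*(-153) - 260) = (113 - 5*(-18))**2 + (37*(-153) - 260) = (113 - 1*(-90))**2 + (-5661 - 260) = (113 + 90)**2 - 5921 = 203**2 - 5921 = 41209 - 5921 = 35288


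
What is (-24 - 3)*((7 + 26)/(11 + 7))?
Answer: -99/2 ≈ -49.500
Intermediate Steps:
(-24 - 3)*((7 + 26)/(11 + 7)) = -891/18 = -27*11/6 = -99/2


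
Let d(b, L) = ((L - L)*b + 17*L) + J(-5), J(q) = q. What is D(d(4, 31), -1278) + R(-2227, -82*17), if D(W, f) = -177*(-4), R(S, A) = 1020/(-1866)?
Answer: 220018/311 ≈ 707.45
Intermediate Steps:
R(S, A) = -170/311 (R(S, A) = 1020*(-1/1866) = -170/311)
d(b, L) = -5 + 17*L (d(b, L) = ((L - L)*b + 17*L) - 5 = (0*b + 17*L) - 5 = (0 + 17*L) - 5 = 17*L - 5 = -5 + 17*L)
D(W, f) = 708
D(d(4, 31), -1278) + R(-2227, -82*17) = 708 - 170/311 = 220018/311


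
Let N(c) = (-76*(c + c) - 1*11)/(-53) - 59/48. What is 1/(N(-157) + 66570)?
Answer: 2544/168206009 ≈ 1.5124e-5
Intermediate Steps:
N(c) = -2599/2544 + 152*c/53 (N(c) = (-152*c - 11)*(-1/53) - 59*1/48 = (-152*c - 11)*(-1/53) - 59/48 = (-11 - 152*c)*(-1/53) - 59/48 = (11/53 + 152*c/53) - 59/48 = -2599/2544 + 152*c/53)
1/(N(-157) + 66570) = 1/((-2599/2544 + (152/53)*(-157)) + 66570) = 1/((-2599/2544 - 23864/53) + 66570) = 1/(-1148071/2544 + 66570) = 1/(168206009/2544) = 2544/168206009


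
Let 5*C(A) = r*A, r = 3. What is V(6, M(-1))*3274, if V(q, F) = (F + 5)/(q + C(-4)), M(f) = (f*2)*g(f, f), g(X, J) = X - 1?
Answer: 8185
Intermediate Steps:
g(X, J) = -1 + X
M(f) = 2*f*(-1 + f) (M(f) = (f*2)*(-1 + f) = (2*f)*(-1 + f) = 2*f*(-1 + f))
C(A) = 3*A/5 (C(A) = (3*A)/5 = 3*A/5)
V(q, F) = (5 + F)/(-12/5 + q) (V(q, F) = (F + 5)/(q + (⅗)*(-4)) = (5 + F)/(q - 12/5) = (5 + F)/(-12/5 + q))
V(6, M(-1))*3274 = (5*(5 + 2*(-1)*(-1 - 1))/(-12 + 5*6))*3274 = (5*(5 + 2*(-1)*(-2))/(-12 + 30))*3274 = (5*(5 + 4)/18)*3274 = (5*(1/18)*9)*3274 = (5/2)*3274 = 8185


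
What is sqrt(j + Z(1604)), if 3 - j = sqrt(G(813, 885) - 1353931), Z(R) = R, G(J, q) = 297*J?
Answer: sqrt(1607 - I*sqrt(1112470)) ≈ 42.007 - 12.554*I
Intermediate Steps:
j = 3 - I*sqrt(1112470) (j = 3 - sqrt(297*813 - 1353931) = 3 - sqrt(241461 - 1353931) = 3 - sqrt(-1112470) = 3 - I*sqrt(1112470) ≈ 3.0 - 1054.7*I)
sqrt(j + Z(1604)) = sqrt((3 - I*sqrt(1112470)) + 1604) = sqrt(1607 - I*sqrt(1112470))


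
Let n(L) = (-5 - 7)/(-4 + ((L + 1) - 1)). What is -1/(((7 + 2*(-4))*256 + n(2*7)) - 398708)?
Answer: 5/1994826 ≈ 2.5065e-6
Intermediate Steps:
n(L) = -12/(-4 + L) (n(L) = -12/(-4 + ((1 + L) - 1)) = -12/(-4 + L))
-1/(((7 + 2*(-4))*256 + n(2*7)) - 398708) = -1/(((7 + 2*(-4))*256 - 12/(-4 + 2*7)) - 398708) = -1/(((7 - 8)*256 - 12/(-4 + 14)) - 398708) = -1/((-1*256 - 12/10) - 398708) = -1/((-256 - 12*⅒) - 398708) = -1/((-256 - 6/5) - 398708) = -1/(-1286/5 - 398708) = -1/(-1994826/5) = -1*(-5/1994826) = 5/1994826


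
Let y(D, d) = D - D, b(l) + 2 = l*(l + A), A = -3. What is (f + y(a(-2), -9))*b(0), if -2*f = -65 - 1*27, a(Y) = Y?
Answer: -92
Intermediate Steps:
b(l) = -2 + l*(-3 + l) (b(l) = -2 + l*(l - 3) = -2 + l*(-3 + l))
y(D, d) = 0
f = 46 (f = -(-65 - 1*27)/2 = -(-65 - 27)/2 = -½*(-92) = 46)
(f + y(a(-2), -9))*b(0) = (46 + 0)*(-2 + 0² - 3*0) = 46*(-2 + 0 + 0) = 46*(-2) = -92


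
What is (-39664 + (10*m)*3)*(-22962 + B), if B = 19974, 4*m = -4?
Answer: 118605672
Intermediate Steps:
m = -1 (m = (1/4)*(-4) = -1)
(-39664 + (10*m)*3)*(-22962 + B) = (-39664 + (10*(-1))*3)*(-22962 + 19974) = (-39664 - 10*3)*(-2988) = (-39664 - 30)*(-2988) = -39694*(-2988) = 118605672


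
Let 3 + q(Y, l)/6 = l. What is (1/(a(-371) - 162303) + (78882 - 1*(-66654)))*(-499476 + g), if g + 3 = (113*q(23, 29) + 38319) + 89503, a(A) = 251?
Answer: -8349561501930259/162052 ≈ -5.1524e+10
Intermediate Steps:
q(Y, l) = -18 + 6*l
g = 145447 (g = -3 + ((113*(-18 + 6*29) + 38319) + 89503) = -3 + ((113*(-18 + 174) + 38319) + 89503) = -3 + ((113*156 + 38319) + 89503) = -3 + ((17628 + 38319) + 89503) = -3 + (55947 + 89503) = -3 + 145450 = 145447)
(1/(a(-371) - 162303) + (78882 - 1*(-66654)))*(-499476 + g) = (1/(251 - 162303) + (78882 - 1*(-66654)))*(-499476 + 145447) = (1/(-162052) + (78882 + 66654))*(-354029) = (-1/162052 + 145536)*(-354029) = (23584399871/162052)*(-354029) = -8349561501930259/162052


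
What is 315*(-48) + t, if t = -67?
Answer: -15187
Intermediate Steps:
315*(-48) + t = 315*(-48) - 67 = -15120 - 67 = -15187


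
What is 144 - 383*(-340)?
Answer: 130364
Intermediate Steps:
144 - 383*(-340) = 144 + 130220 = 130364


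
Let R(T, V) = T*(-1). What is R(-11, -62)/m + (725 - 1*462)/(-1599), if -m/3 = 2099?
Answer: -557900/3356301 ≈ -0.16622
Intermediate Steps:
R(T, V) = -T
m = -6297 (m = -3*2099 = -6297)
R(-11, -62)/m + (725 - 1*462)/(-1599) = -1*(-11)/(-6297) + (725 - 1*462)/(-1599) = 11*(-1/6297) + (725 - 462)*(-1/1599) = -11/6297 + 263*(-1/1599) = -11/6297 - 263/1599 = -557900/3356301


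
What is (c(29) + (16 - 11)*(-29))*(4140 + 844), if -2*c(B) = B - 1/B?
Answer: -23051000/29 ≈ -7.9486e+5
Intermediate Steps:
c(B) = 1/(2*B) - B/2 (c(B) = -(B - 1/B)/2 = 1/(2*B) - B/2)
(c(29) + (16 - 11)*(-29))*(4140 + 844) = ((1/2)*(1 - 1*29**2)/29 + (16 - 11)*(-29))*(4140 + 844) = ((1/2)*(1/29)*(1 - 1*841) + 5*(-29))*4984 = ((1/2)*(1/29)*(1 - 841) - 145)*4984 = ((1/2)*(1/29)*(-840) - 145)*4984 = (-420/29 - 145)*4984 = -4625/29*4984 = -23051000/29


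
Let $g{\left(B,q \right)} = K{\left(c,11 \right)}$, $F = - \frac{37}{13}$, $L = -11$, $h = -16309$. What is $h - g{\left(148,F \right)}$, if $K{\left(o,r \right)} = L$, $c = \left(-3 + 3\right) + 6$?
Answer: $-16298$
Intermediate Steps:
$c = 6$ ($c = 0 + 6 = 6$)
$K{\left(o,r \right)} = -11$
$F = - \frac{37}{13}$ ($F = \left(-37\right) \frac{1}{13} = - \frac{37}{13} \approx -2.8462$)
$g{\left(B,q \right)} = -11$
$h - g{\left(148,F \right)} = -16309 - -11 = -16309 + 11 = -16298$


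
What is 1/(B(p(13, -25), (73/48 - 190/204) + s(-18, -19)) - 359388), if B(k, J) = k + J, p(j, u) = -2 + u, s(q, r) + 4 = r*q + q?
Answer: -816/293021039 ≈ -2.7848e-6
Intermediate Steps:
s(q, r) = -4 + q + q*r (s(q, r) = -4 + (r*q + q) = -4 + (q*r + q) = -4 + (q + q*r) = -4 + q + q*r)
B(k, J) = J + k
1/(B(p(13, -25), (73/48 - 190/204) + s(-18, -19)) - 359388) = 1/((((73/48 - 190/204) + (-4 - 18 - 18*(-19))) + (-2 - 25)) - 359388) = 1/((((73*(1/48) - 190*1/204) + (-4 - 18 + 342)) - 27) - 359388) = 1/((((73/48 - 95/102) + 320) - 27) - 359388) = 1/(((481/816 + 320) - 27) - 359388) = 1/((261601/816 - 27) - 359388) = 1/(239569/816 - 359388) = 1/(-293021039/816) = -816/293021039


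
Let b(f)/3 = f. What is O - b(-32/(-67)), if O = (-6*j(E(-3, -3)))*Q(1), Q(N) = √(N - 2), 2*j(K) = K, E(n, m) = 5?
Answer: -96/67 - 15*I ≈ -1.4328 - 15.0*I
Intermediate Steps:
j(K) = K/2
Q(N) = √(-2 + N)
b(f) = 3*f
O = -15*I (O = (-3*5)*√(-2 + 1) = (-6*5/2)*√(-1) = -15*I ≈ -15.0*I)
O - b(-32/(-67)) = -15*I - 3*(-32/(-67)) = -15*I - 3*(-32*(-1/67)) = -15*I - 3*32/67 = -15*I - 1*96/67 = -15*I - 96/67 = -96/67 - 15*I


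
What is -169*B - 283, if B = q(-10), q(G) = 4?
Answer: -959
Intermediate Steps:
B = 4
-169*B - 283 = -169*4 - 283 = -676 - 283 = -959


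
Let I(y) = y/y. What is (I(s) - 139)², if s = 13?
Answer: 19044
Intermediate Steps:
I(y) = 1
(I(s) - 139)² = (1 - 139)² = (-138)² = 19044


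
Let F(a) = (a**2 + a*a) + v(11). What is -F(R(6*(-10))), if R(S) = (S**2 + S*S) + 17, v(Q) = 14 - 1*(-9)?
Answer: -104170201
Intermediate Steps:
v(Q) = 23 (v(Q) = 14 + 9 = 23)
R(S) = 17 + 2*S**2 (R(S) = (S**2 + S**2) + 17 = 2*S**2 + 17 = 17 + 2*S**2)
F(a) = 23 + 2*a**2 (F(a) = (a**2 + a*a) + 23 = (a**2 + a**2) + 23 = 2*a**2 + 23 = 23 + 2*a**2)
-F(R(6*(-10))) = -(23 + 2*(17 + 2*(6*(-10))**2)**2) = -(23 + 2*(17 + 2*(-60)**2)**2) = -(23 + 2*(17 + 2*3600)**2) = -(23 + 2*(17 + 7200)**2) = -(23 + 2*7217**2) = -(23 + 2*52085089) = -(23 + 104170178) = -1*104170201 = -104170201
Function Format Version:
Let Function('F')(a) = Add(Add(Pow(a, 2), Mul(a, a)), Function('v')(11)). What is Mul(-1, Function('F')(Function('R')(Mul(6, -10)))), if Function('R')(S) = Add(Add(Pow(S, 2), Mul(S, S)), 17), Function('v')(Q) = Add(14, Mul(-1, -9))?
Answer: -104170201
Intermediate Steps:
Function('v')(Q) = 23 (Function('v')(Q) = Add(14, 9) = 23)
Function('R')(S) = Add(17, Mul(2, Pow(S, 2))) (Function('R')(S) = Add(Add(Pow(S, 2), Pow(S, 2)), 17) = Add(Mul(2, Pow(S, 2)), 17) = Add(17, Mul(2, Pow(S, 2))))
Function('F')(a) = Add(23, Mul(2, Pow(a, 2))) (Function('F')(a) = Add(Add(Pow(a, 2), Mul(a, a)), 23) = Add(Add(Pow(a, 2), Pow(a, 2)), 23) = Add(Mul(2, Pow(a, 2)), 23) = Add(23, Mul(2, Pow(a, 2))))
Mul(-1, Function('F')(Function('R')(Mul(6, -10)))) = Mul(-1, Add(23, Mul(2, Pow(Add(17, Mul(2, Pow(Mul(6, -10), 2))), 2)))) = Mul(-1, Add(23, Mul(2, Pow(Add(17, Mul(2, Pow(-60, 2))), 2)))) = Mul(-1, Add(23, Mul(2, Pow(Add(17, Mul(2, 3600)), 2)))) = Mul(-1, Add(23, Mul(2, Pow(Add(17, 7200), 2)))) = Mul(-1, Add(23, Mul(2, Pow(7217, 2)))) = Mul(-1, Add(23, Mul(2, 52085089))) = Mul(-1, Add(23, 104170178)) = Mul(-1, 104170201) = -104170201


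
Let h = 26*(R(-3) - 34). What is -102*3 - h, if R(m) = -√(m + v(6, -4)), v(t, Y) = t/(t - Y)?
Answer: 578 + 52*I*√15/5 ≈ 578.0 + 40.279*I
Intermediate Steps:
R(m) = -√(⅗ + m) (R(m) = -√(m + 6/(6 - 1*(-4))) = -√(m + 6/(6 + 4)) = -√(m + 6/10) = -√(m + 6*(⅒)) = -√(m + ⅗) = -√(⅗ + m))
h = -884 - 52*I*√15/5 (h = 26*(-√(15 + 25*(-3))/5 - 34) = 26*(-√(15 - 75)/5 - 34) = 26*(-2*I*√15/5 - 34) = 26*(-34 - 2*I*√15/5) = -884 - 52*I*√15/5 ≈ -884.0 - 40.279*I)
-102*3 - h = -102*3 - (-884 - 52*I*√15/5) = -306 + (884 + 52*I*√15/5) = 578 + 52*I*√15/5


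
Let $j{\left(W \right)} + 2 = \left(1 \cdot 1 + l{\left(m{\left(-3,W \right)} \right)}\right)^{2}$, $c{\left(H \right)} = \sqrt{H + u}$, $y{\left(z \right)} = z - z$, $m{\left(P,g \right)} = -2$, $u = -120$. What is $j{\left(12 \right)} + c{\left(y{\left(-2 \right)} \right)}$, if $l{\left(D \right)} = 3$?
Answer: $14 + 2 i \sqrt{30} \approx 14.0 + 10.954 i$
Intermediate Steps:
$y{\left(z \right)} = 0$
$c{\left(H \right)} = \sqrt{-120 + H}$ ($c{\left(H \right)} = \sqrt{H - 120} = \sqrt{-120 + H}$)
$j{\left(W \right)} = 14$ ($j{\left(W \right)} = -2 + \left(1 \cdot 1 + 3\right)^{2} = -2 + \left(1 + 3\right)^{2} = -2 + 4^{2} = -2 + 16 = 14$)
$j{\left(12 \right)} + c{\left(y{\left(-2 \right)} \right)} = 14 + \sqrt{-120 + 0} = 14 + \sqrt{-120} = 14 + 2 i \sqrt{30}$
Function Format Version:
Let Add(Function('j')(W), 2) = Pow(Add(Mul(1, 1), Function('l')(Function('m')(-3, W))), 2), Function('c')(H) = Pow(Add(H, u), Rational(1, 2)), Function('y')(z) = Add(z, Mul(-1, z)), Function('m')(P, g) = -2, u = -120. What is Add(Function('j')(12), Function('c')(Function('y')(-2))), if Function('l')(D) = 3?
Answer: Add(14, Mul(2, I, Pow(30, Rational(1, 2)))) ≈ Add(14.000, Mul(10.954, I))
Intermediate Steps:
Function('y')(z) = 0
Function('c')(H) = Pow(Add(-120, H), Rational(1, 2)) (Function('c')(H) = Pow(Add(H, -120), Rational(1, 2)) = Pow(Add(-120, H), Rational(1, 2)))
Function('j')(W) = 14 (Function('j')(W) = Add(-2, Pow(Add(Mul(1, 1), 3), 2)) = Add(-2, Pow(Add(1, 3), 2)) = Add(-2, Pow(4, 2)) = Add(-2, 16) = 14)
Add(Function('j')(12), Function('c')(Function('y')(-2))) = Add(14, Pow(Add(-120, 0), Rational(1, 2))) = Add(14, Pow(-120, Rational(1, 2))) = Add(14, Mul(2, I, Pow(30, Rational(1, 2))))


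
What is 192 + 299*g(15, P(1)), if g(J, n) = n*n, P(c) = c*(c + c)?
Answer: 1388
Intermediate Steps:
P(c) = 2*c² (P(c) = c*(2*c) = 2*c²)
g(J, n) = n²
192 + 299*g(15, P(1)) = 192 + 299*(2*1²)² = 192 + 299*(2*1)² = 192 + 299*2² = 192 + 299*4 = 192 + 1196 = 1388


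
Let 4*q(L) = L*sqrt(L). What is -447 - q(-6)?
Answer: -447 + 3*I*sqrt(6)/2 ≈ -447.0 + 3.6742*I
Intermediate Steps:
q(L) = L**(3/2)/4 (q(L) = (L*sqrt(L))/4 = L**(3/2)/4)
-447 - q(-6) = -447 - (-6)**(3/2)/4 = -447 - (-6*I*sqrt(6))/4 = -447 - (-3)*I*sqrt(6)/2 = -447 + 3*I*sqrt(6)/2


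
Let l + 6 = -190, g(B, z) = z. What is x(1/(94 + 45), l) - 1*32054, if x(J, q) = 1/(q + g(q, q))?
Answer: -12565169/392 ≈ -32054.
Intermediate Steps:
l = -196 (l = -6 - 190 = -196)
x(J, q) = 1/(2*q) (x(J, q) = 1/(q + q) = 1/(2*q))
x(1/(94 + 45), l) - 1*32054 = (½)/(-196) - 1*32054 = (½)*(-1/196) - 32054 = -1/392 - 32054 = -12565169/392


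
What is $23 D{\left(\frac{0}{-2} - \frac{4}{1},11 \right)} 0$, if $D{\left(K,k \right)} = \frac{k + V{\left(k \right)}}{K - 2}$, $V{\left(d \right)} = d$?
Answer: $0$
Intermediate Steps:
$D{\left(K,k \right)} = \frac{2 k}{-2 + K}$ ($D{\left(K,k \right)} = \frac{k + k}{K - 2} = \frac{2 k}{-2 + K}$)
$23 D{\left(\frac{0}{-2} - \frac{4}{1},11 \right)} 0 = 23 \cdot 2 \cdot 11 \frac{1}{-2 + \left(\frac{0}{-2} - \frac{4}{1}\right)} 0 = 23 \cdot 2 \cdot 11 \frac{1}{-2 + \left(0 \left(- \frac{1}{2}\right) - 4\right)} 0 = 23 \cdot 2 \cdot 11 \frac{1}{-2 + \left(0 - 4\right)} 0 = 23 \cdot 2 \cdot 11 \frac{1}{-2 - 4} \cdot 0 = 23 \cdot 2 \cdot 11 \frac{1}{-6} \cdot 0 = 23 \cdot 2 \cdot 11 \left(- \frac{1}{6}\right) 0 = 23 \left(- \frac{11}{3}\right) 0 = \left(- \frac{253}{3}\right) 0 = 0$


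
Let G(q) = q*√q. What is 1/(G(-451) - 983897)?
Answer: I/(-983897*I + 451*√451) ≈ -1.0163e-6 + 9.8929e-9*I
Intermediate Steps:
G(q) = q^(3/2)
1/(G(-451) - 983897) = 1/((-451)^(3/2) - 983897) = 1/(-451*I*√451 - 983897) = 1/(-983897 - 451*I*√451)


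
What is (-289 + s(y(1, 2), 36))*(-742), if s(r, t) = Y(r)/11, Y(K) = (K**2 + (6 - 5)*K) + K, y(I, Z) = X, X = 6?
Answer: 2323202/11 ≈ 2.1120e+5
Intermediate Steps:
y(I, Z) = 6
Y(K) = K**2 + 2*K (Y(K) = (K**2 + 1*K) + K = (K**2 + K) + K = (K + K**2) + K = K**2 + 2*K)
s(r, t) = r*(2 + r)/11 (s(r, t) = (r*(2 + r))/11 = (r*(2 + r))*(1/11) = r*(2 + r)/11)
(-289 + s(y(1, 2), 36))*(-742) = (-289 + (1/11)*6*(2 + 6))*(-742) = (-289 + (1/11)*6*8)*(-742) = (-289 + 48/11)*(-742) = -3131/11*(-742) = 2323202/11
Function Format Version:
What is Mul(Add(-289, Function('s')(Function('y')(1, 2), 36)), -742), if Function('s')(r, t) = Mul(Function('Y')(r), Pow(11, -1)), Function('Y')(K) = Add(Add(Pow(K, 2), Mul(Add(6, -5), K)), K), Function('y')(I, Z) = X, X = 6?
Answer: Rational(2323202, 11) ≈ 2.1120e+5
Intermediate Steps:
Function('y')(I, Z) = 6
Function('Y')(K) = Add(Pow(K, 2), Mul(2, K)) (Function('Y')(K) = Add(Add(Pow(K, 2), Mul(1, K)), K) = Add(Add(Pow(K, 2), K), K) = Add(Add(K, Pow(K, 2)), K) = Add(Pow(K, 2), Mul(2, K)))
Function('s')(r, t) = Mul(Rational(1, 11), r, Add(2, r)) (Function('s')(r, t) = Mul(Mul(r, Add(2, r)), Pow(11, -1)) = Mul(Mul(r, Add(2, r)), Rational(1, 11)) = Mul(Rational(1, 11), r, Add(2, r)))
Mul(Add(-289, Function('s')(Function('y')(1, 2), 36)), -742) = Mul(Add(-289, Mul(Rational(1, 11), 6, Add(2, 6))), -742) = Mul(Add(-289, Mul(Rational(1, 11), 6, 8)), -742) = Mul(Add(-289, Rational(48, 11)), -742) = Mul(Rational(-3131, 11), -742) = Rational(2323202, 11)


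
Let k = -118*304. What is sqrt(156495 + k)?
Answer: sqrt(120623) ≈ 347.31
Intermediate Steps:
k = -35872
sqrt(156495 + k) = sqrt(156495 - 35872) = sqrt(120623)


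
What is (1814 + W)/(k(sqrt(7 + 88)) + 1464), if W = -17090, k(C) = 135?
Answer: -5092/533 ≈ -9.5535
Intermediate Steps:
(1814 + W)/(k(sqrt(7 + 88)) + 1464) = (1814 - 17090)/(135 + 1464) = -15276/1599 = -15276*1/1599 = -5092/533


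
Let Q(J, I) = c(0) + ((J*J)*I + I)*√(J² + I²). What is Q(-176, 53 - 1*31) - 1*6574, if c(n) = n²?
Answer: -6574 + 14992868*√65 ≈ 1.2087e+8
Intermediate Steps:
Q(J, I) = √(I² + J²)*(I + I*J²) (Q(J, I) = 0² + ((J*J)*I + I)*√(J² + I²) = 0 + (J²*I + I)*√(I² + J²) = 0 + (I*J² + I)*√(I² + J²) = 0 + (I + I*J²)*√(I² + J²) = 0 + √(I² + J²)*(I + I*J²) = √(I² + J²)*(I + I*J²))
Q(-176, 53 - 1*31) - 1*6574 = (53 - 1*31)*√((53 - 1*31)² + (-176)²)*(1 + (-176)²) - 1*6574 = (53 - 31)*√((53 - 31)² + 30976)*(1 + 30976) - 6574 = 22*√(22² + 30976)*30977 - 6574 = 22*√(484 + 30976)*30977 - 6574 = 22*√31460*30977 - 6574 = 22*(22*√65)*30977 - 6574 = 14992868*√65 - 6574 = -6574 + 14992868*√65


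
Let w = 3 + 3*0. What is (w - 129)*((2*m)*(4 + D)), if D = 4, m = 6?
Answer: -12096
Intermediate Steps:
w = 3 (w = 3 + 0 = 3)
(w - 129)*((2*m)*(4 + D)) = (3 - 129)*((2*6)*(4 + 4)) = -1512*8 = -126*96 = -12096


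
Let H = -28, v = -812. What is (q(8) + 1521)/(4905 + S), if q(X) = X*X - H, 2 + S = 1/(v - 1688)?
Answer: 4032500/12257499 ≈ 0.32898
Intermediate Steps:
S = -5001/2500 (S = -2 + 1/(-812 - 1688) = -2 + 1/(-2500) = -2 - 1/2500 = -5001/2500 ≈ -2.0004)
q(X) = 28 + X**2 (q(X) = X*X - 1*(-28) = X**2 + 28 = 28 + X**2)
(q(8) + 1521)/(4905 + S) = ((28 + 8**2) + 1521)/(4905 - 5001/2500) = ((28 + 64) + 1521)/(12257499/2500) = (92 + 1521)*(2500/12257499) = 1613*(2500/12257499) = 4032500/12257499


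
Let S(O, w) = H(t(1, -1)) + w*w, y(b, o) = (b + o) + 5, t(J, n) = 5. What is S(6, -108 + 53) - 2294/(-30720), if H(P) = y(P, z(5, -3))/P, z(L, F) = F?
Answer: 46486651/15360 ≈ 3026.5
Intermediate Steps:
y(b, o) = 5 + b + o
H(P) = (2 + P)/P (H(P) = (5 + P - 3)/P = (2 + P)/P)
S(O, w) = 7/5 + w² (S(O, w) = (2 + 5)/5 + w*w = (⅕)*7 + w² = 7/5 + w²)
S(6, -108 + 53) - 2294/(-30720) = (7/5 + (-108 + 53)²) - 2294/(-30720) = (7/5 + (-55)²) - 2294*(-1/30720) = (7/5 + 3025) + 1147/15360 = 15132/5 + 1147/15360 = 46486651/15360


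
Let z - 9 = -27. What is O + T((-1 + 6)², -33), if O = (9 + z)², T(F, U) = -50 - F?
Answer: 6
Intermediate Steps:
z = -18 (z = 9 - 27 = -18)
O = 81 (O = (9 - 18)² = (-9)² = 81)
O + T((-1 + 6)², -33) = 81 + (-50 - (-1 + 6)²) = 81 + (-50 - 1*5²) = 81 + (-50 - 1*25) = 81 + (-50 - 25) = 81 - 75 = 6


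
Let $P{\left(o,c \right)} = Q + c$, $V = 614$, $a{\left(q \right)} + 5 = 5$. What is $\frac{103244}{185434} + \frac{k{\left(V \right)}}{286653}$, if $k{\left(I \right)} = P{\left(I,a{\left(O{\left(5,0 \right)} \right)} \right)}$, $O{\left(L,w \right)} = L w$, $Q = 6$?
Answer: $\frac{4932719156}{8859202067} \approx 0.55679$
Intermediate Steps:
$a{\left(q \right)} = 0$ ($a{\left(q \right)} = -5 + 5 = 0$)
$P{\left(o,c \right)} = 6 + c$
$k{\left(I \right)} = 6$ ($k{\left(I \right)} = 6 + 0 = 6$)
$\frac{103244}{185434} + \frac{k{\left(V \right)}}{286653} = \frac{103244}{185434} + \frac{6}{286653} = 103244 \cdot \frac{1}{185434} + 6 \cdot \frac{1}{286653} = \frac{51622}{92717} + \frac{2}{95551} = \frac{4932719156}{8859202067}$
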